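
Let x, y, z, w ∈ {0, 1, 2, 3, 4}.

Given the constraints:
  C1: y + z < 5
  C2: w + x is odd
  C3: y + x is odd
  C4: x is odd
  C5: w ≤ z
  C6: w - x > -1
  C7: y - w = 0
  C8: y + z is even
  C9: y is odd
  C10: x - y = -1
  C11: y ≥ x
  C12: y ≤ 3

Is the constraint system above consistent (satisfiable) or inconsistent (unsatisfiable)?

Constraint 9 makes y odd and constraint 4 makes x odd, so y + x must be even. Constraint 3 says y + x is odd — contradiction.

Unsatisfiable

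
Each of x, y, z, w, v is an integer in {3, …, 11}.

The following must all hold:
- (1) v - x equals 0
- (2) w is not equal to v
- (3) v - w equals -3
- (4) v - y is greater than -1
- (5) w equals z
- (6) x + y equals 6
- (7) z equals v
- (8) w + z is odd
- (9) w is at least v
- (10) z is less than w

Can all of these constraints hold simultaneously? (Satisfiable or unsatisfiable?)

From constraints 5 and 7, w = z = v, so w = v. But constraint 2 says w ≠ v. Contradiction.

Unsatisfiable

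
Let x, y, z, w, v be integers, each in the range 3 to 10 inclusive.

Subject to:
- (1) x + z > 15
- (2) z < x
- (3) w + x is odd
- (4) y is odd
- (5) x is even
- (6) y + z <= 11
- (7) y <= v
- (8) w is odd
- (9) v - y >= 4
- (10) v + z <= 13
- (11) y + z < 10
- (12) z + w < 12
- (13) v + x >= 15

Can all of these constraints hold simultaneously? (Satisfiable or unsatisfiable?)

Satisfiable

One satisfying assignment is x = 10, y = 3, z = 6, w = 5, v = 7.
For the less obvious constraints — constraint 1: x + z = 16; constraint 6: y + z = 9 — and the others hold by inspection.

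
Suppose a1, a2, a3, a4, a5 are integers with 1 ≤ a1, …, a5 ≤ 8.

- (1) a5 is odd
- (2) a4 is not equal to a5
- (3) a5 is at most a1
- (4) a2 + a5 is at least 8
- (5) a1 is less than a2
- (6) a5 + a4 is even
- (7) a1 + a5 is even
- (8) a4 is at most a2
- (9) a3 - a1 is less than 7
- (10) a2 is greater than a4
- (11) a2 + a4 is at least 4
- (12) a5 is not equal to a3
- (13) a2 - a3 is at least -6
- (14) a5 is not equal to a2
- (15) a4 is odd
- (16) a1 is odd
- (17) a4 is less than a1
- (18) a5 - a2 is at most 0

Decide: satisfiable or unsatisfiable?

The assignment a1 = 3, a2 = 5, a3 = 8, a4 = 1, a5 = 3 works:
  constraint 4 holds since a2 + a5 = 8.
  constraint 9 holds since a3 - a1 = 5.
The rest check out directly.

Satisfiable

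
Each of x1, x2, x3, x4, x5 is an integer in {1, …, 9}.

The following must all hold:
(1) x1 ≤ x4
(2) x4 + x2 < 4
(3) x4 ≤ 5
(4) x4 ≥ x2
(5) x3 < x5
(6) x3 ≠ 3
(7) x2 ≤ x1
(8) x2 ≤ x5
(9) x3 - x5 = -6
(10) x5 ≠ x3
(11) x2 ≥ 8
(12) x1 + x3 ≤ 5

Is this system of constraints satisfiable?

From constraints 7 and 11: x1 ≥ x2 and x2 ≥ 8, so x1 ≥ 8. From constraints 1 and 3: x1 ≤ x4 and x4 ≤ 5, so x1 ≤ 5. But 5 < 8, so no value of x1 works.

Unsatisfiable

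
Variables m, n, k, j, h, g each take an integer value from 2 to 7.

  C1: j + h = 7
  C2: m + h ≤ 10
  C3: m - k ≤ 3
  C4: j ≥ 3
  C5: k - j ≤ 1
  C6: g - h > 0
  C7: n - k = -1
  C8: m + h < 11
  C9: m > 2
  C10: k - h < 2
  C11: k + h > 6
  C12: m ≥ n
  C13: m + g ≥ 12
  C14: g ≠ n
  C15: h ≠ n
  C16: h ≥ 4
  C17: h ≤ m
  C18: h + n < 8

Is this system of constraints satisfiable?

Try m = 5, n = 3, k = 4, j = 3, h = 4, g = 7.
Check constraint 1: j + h = 7; constraint 2: m + h = 9; constraint 3: m - k = 1. The remaining constraints are straightforward to verify.

Satisfiable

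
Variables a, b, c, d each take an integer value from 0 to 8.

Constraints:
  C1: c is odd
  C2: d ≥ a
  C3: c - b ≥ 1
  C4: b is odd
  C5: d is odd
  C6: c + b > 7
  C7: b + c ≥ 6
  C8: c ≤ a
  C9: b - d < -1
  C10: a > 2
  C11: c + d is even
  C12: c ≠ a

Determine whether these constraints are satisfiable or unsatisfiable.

Satisfiable

The assignment a = 6, b = 3, c = 5, d = 7 works:
  constraint 3 holds since c - b = 2.
  constraint 6 holds since c + b = 8.
  constraint 7 holds since b + c = 8.
The rest check out directly.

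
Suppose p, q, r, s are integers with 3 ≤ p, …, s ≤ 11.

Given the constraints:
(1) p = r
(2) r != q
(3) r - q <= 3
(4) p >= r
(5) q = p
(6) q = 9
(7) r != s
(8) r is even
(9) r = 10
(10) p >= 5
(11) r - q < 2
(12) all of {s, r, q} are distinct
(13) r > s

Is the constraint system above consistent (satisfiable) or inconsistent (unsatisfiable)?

Constraint 6 fixes q = 9 and constraint 9 fixes r = 10. Constraints 1 and 5 give q = p = r, so q = r. But 9 ≠ 10 — contradiction.

Unsatisfiable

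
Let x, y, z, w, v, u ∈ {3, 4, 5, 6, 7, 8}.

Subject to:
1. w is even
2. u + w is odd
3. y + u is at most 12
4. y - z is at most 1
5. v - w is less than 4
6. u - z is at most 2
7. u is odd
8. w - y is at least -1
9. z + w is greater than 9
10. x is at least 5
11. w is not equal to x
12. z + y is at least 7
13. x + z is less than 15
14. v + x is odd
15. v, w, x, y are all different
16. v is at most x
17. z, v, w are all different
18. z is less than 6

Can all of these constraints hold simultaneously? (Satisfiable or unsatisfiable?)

The assignment x = 8, y = 5, z = 5, w = 6, v = 7, u = 7 works:
  constraint 3 holds since y + u = 12.
  constraint 4 holds since y - z = 0.
The rest check out directly.

Satisfiable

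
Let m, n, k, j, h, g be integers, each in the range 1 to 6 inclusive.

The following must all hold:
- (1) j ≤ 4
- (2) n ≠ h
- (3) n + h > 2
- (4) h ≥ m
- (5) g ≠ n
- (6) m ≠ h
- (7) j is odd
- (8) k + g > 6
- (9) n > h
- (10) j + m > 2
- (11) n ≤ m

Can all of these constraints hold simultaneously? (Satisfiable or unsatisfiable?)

Constraints 4, 9, and 11 give m ≤ h, h < n, n ≤ m. Chaining: m ≤ h < n ≤ m, which forces m < m — impossible.

Unsatisfiable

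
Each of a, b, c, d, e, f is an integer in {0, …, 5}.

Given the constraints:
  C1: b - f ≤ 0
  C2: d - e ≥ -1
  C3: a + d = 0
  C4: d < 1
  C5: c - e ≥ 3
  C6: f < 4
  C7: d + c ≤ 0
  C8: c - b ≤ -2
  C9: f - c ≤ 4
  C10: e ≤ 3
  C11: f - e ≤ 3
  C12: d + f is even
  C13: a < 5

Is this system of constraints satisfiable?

Constraints 1, 5, 8, and 11 give c − e ≥ 3, e − f ≥ -3, f − b ≥ 0, b − c ≥ 2.
Adding all 4 inequalities: the left sides telescope to 0, and the right sides sum to 3 + (-3) + 0 + 2 = 2. So 0 ≥ 2, which is false.

Unsatisfiable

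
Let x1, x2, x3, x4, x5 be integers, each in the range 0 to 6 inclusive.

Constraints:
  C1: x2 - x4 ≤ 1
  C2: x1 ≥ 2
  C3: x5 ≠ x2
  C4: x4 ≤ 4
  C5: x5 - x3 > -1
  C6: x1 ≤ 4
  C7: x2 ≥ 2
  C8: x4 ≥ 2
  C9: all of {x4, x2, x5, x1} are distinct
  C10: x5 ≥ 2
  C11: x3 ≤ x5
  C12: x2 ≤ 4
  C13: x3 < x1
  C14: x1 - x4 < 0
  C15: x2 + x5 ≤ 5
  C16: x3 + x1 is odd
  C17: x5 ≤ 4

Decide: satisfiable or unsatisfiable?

Constraints 2, 4, 6, 7, 8, 10, 12, and 17 confine each of x4, x2, x5, x1 to the 3 values {2, …, 4}.
Constraint 9 requires all 4 of them to be distinct, but only 3 values are available — impossible by the pigeonhole principle.

Unsatisfiable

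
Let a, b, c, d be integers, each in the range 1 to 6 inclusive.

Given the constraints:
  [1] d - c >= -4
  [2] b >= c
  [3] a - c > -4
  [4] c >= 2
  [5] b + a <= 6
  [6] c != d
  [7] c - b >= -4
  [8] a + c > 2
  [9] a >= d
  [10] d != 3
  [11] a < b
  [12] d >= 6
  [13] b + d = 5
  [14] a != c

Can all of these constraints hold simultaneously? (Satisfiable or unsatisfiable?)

From constraints 2 and 4: b ≥ c ≥ 2. From constraints 9 and 12: a ≥ d ≥ 6. Hence b + a ≥ 8. But constraint 5 requires b + a ≤ 6, and 6 < 8. Contradiction.

Unsatisfiable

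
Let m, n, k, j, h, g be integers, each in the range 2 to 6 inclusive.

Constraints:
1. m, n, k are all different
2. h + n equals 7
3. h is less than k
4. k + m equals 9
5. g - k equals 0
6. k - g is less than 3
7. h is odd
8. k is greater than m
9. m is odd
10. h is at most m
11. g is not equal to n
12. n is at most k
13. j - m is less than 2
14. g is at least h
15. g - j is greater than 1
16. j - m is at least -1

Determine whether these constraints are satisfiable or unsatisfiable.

Satisfiable

One satisfying assignment is m = 3, n = 4, k = 6, j = 3, h = 3, g = 6.
For the less obvious constraints — constraint 2: h + n = 7; constraint 4: k + m = 9; constraint 5: g - k = 0 — and the others hold by inspection.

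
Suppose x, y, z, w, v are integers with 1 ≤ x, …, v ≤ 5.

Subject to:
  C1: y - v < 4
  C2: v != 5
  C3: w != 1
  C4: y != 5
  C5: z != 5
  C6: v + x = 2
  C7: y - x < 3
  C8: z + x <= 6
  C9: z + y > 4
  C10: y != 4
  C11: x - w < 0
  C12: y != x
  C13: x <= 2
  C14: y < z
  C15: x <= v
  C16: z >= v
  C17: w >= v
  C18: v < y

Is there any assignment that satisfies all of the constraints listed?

Satisfiable

The assignment x = 1, y = 2, z = 3, w = 2, v = 1 works:
  constraint 1 holds since y - v = 1.
  constraint 6 holds since v + x = 2.
  constraint 7 holds since y - x = 1.
The rest check out directly.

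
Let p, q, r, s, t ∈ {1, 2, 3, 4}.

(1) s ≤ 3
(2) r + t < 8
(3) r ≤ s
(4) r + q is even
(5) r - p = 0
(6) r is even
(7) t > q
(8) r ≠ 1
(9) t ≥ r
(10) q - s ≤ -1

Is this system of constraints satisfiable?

Satisfiable

One satisfying assignment is p = 2, q = 2, r = 2, s = 3, t = 4.
For the less obvious constraints — constraint 2: r + t = 6; constraint 5: r - p = 0; constraint 10: q - s = -1 — and the others hold by inspection.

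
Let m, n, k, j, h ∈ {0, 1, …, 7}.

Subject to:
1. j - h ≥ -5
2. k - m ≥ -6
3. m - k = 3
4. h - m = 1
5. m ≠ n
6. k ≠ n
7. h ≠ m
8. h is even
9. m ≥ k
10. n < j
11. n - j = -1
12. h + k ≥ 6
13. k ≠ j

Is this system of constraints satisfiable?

Satisfiable

Setting (m, n, k, j, h) = (5, 0, 2, 1, 6) satisfies everything: constraint 1: j - h = -5; constraint 2: k - m = -3, and the others follow.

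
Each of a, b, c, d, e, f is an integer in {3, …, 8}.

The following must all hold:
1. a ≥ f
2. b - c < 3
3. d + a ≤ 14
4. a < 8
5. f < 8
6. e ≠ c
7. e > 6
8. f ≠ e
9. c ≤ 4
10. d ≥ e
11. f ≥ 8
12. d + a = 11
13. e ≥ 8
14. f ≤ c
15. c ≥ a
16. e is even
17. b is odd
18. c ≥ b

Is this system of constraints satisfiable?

From constraints 10 and 13: d ≥ e ≥ 8. From constraints 1 and 11: a ≥ f ≥ 8. Hence d + a ≥ 16. But constraint 3 requires d + a ≤ 14, and 14 < 16. Contradiction.

Unsatisfiable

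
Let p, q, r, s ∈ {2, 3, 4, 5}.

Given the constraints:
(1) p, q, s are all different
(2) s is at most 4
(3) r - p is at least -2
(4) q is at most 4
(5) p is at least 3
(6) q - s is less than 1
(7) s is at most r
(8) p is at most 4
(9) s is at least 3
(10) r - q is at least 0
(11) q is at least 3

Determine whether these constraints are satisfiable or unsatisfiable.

Unsatisfiable

Constraints 2, 4, 5, 8, 9, and 11 confine each of p, q, s to the 2 values {3, 4}.
Constraint 1 requires all 3 of them to be distinct, but only 2 values are available — impossible by the pigeonhole principle.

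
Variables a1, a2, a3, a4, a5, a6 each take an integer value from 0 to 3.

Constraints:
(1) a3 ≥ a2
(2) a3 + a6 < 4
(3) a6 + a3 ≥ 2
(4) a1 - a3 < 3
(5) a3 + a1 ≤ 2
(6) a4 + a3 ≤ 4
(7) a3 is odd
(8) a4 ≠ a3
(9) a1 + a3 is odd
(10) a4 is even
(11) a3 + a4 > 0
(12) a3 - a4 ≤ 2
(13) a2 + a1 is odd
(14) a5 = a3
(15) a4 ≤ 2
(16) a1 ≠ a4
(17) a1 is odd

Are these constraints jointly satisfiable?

Unsatisfiable

Constraint 17 makes a1 odd and constraint 7 makes a3 odd, so a1 + a3 must be even. Constraint 9 says a1 + a3 is odd — contradiction.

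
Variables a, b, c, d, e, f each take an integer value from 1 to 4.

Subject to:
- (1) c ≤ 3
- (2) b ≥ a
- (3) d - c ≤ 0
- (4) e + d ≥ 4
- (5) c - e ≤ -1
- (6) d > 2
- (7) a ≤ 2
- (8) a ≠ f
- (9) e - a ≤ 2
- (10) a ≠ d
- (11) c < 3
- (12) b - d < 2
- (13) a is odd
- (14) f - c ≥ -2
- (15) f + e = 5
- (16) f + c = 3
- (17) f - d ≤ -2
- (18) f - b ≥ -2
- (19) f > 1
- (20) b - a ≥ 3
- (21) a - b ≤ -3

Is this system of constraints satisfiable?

Unsatisfiable

Constraints 3, 5, 9, 17, 18, and 20 give a − e ≥ -2, e − c ≥ 1, c − d ≥ 0, d − f ≥ 2, f − b ≥ -2, b − a ≥ 3.
Adding all 6 inequalities: the left sides telescope to 0, and the right sides sum to (-2) + 1 + 0 + 2 + (-2) + 3 = 2. So 0 ≥ 2, which is false.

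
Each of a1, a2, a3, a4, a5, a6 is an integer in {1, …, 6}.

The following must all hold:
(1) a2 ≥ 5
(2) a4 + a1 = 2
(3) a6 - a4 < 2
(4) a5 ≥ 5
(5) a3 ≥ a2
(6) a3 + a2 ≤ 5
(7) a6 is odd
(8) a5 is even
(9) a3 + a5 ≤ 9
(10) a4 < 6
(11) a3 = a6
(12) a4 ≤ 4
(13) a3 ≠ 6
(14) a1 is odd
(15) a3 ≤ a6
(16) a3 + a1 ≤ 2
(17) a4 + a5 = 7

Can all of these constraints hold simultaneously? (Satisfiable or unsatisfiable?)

From constraints 1 and 5: a3 ≥ a2 ≥ 5. From constraint 4: a5 ≥ 5. Hence a3 + a5 ≥ 10. But constraint 9 requires a3 + a5 ≤ 9, and 9 < 10. Contradiction.

Unsatisfiable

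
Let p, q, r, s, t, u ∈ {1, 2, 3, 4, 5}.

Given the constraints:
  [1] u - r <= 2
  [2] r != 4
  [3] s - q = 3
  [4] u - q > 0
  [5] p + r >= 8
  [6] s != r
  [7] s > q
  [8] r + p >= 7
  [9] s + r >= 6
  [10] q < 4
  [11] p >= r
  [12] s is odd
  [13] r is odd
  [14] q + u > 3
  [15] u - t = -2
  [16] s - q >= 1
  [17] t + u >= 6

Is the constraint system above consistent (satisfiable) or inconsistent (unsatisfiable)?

Satisfiable

One satisfying assignment is p = 5, q = 2, r = 3, s = 5, t = 5, u = 3.
For the less obvious constraints — constraint 1: u - r = 0; constraint 3: s - q = 3; constraint 4: u - q = 1 — and the others hold by inspection.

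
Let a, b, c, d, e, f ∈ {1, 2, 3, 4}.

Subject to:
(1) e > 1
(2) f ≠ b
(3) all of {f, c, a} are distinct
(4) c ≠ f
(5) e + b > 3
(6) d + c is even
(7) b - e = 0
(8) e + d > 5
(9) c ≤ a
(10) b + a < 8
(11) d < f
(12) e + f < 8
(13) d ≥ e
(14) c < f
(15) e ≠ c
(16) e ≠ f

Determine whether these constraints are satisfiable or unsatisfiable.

Satisfiable

Take a = 3, b = 3, c = 1, d = 3, e = 3, f = 4. Then constraint 5: e + b = 6; constraint 7: b - e = 0, and every other listed constraint is also met.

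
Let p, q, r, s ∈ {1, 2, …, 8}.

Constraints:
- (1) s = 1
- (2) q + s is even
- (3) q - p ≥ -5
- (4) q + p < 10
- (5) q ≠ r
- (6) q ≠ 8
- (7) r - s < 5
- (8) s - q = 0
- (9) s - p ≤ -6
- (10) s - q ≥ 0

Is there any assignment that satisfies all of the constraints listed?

Unsatisfiable

Constraints 3, 9, and 10 give p − s ≥ 6, s − q ≥ 0, q − p ≥ -5.
Adding all 3 inequalities: the left sides telescope to 0, and the right sides sum to 6 + 0 + (-5) = 1. So 0 ≥ 1, which is false.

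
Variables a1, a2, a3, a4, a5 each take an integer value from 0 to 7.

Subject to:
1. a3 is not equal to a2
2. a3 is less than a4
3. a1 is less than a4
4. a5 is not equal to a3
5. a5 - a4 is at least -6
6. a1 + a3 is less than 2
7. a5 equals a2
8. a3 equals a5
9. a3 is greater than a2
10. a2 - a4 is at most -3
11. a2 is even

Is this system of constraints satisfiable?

Unsatisfiable

From constraints 7 and 8, a3 = a5 = a2, so a3 = a2. But constraint 1 says a3 ≠ a2. Contradiction.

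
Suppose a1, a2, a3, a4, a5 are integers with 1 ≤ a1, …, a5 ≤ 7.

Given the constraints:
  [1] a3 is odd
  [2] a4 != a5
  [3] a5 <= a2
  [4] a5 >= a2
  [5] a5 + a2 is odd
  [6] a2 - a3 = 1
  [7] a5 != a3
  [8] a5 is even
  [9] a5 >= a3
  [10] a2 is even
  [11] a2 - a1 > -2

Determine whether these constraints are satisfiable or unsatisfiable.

Constraint 8 makes a5 even and constraint 10 makes a2 even, so a5 + a2 must be even. Constraint 5 says a5 + a2 is odd — contradiction.

Unsatisfiable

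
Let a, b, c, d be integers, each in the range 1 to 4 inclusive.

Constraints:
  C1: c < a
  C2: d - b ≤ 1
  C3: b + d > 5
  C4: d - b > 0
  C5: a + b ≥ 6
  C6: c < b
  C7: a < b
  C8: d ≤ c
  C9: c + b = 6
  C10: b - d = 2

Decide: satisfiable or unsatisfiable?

Unsatisfiable

Constraints 1, 4, 7, and 8 give b < d, d ≤ c, c < a, a < b. Chaining: b < d ≤ c < a < b, which forces b < b — impossible.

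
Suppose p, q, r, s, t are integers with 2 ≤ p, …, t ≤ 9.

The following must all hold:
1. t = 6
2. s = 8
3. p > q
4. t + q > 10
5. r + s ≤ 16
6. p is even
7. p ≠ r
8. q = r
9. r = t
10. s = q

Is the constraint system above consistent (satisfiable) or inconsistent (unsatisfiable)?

Constraint 2 fixes s = 8 and constraint 1 fixes t = 6. Constraints 8, 9, and 10 give s = q = r = t, so s = t. But 8 ≠ 6 — contradiction.

Unsatisfiable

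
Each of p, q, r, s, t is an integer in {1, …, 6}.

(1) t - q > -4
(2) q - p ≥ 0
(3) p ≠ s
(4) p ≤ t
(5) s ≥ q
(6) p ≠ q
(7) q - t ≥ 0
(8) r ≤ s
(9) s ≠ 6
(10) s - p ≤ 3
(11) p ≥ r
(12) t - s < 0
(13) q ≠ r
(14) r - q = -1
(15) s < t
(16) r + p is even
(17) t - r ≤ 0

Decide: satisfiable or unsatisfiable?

Unsatisfiable

Constraints 2, 5, 11, 15, and 17 give p ≤ q, q ≤ s, s < t, t ≤ r, r ≤ p. Chaining: p ≤ q ≤ s < t ≤ r ≤ p, which forces p < p — impossible.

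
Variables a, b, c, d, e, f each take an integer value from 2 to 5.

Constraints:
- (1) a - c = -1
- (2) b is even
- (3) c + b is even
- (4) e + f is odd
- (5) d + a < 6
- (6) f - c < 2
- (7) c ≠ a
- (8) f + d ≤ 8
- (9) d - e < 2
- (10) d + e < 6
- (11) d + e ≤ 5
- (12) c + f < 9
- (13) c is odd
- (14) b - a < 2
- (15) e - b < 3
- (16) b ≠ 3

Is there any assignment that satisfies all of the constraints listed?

Constraint 13 makes c odd and constraint 2 makes b even, so c + b must be odd. Constraint 3 says c + b is even — contradiction.

Unsatisfiable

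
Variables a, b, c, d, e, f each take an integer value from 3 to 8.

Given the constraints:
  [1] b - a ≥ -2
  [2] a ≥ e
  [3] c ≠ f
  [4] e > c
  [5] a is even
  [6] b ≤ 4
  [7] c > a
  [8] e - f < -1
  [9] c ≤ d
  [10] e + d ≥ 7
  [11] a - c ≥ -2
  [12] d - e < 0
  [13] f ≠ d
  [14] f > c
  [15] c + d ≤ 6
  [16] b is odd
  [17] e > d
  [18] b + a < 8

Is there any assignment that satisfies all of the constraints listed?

Constraints 2, 7, 9, and 17 give e ≤ a, a < c, c ≤ d, d < e. Chaining: e ≤ a < c ≤ d < e, which forces e < e — impossible.

Unsatisfiable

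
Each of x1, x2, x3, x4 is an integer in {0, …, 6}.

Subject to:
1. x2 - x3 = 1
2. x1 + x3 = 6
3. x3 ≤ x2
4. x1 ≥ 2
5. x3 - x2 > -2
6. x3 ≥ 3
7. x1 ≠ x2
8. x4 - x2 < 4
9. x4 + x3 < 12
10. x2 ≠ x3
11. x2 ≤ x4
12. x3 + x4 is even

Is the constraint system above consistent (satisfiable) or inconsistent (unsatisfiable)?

Satisfiable

Setting (x1, x2, x3, x4) = (2, 5, 4, 6) satisfies everything: constraint 1: x2 - x3 = 1; constraint 2: x1 + x3 = 6, and the others follow.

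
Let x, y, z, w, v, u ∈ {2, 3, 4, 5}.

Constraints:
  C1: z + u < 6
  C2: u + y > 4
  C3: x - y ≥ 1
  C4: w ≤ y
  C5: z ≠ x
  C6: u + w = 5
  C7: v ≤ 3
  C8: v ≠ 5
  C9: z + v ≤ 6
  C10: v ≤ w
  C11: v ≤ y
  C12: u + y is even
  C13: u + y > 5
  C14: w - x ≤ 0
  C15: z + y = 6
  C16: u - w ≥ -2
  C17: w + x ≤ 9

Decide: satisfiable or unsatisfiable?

Try x = 5, y = 4, z = 2, w = 3, v = 2, u = 2.
Check constraint 1: z + u = 4; constraint 2: u + y = 6. The remaining constraints are straightforward to verify.

Satisfiable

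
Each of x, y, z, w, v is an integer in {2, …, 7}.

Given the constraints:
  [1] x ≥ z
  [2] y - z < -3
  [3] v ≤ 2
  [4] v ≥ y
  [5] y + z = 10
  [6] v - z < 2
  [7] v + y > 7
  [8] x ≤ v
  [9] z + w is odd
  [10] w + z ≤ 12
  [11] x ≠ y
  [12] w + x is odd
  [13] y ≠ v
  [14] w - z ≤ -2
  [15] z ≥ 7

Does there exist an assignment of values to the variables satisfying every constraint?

From constraints 1 and 15: x ≥ z and z ≥ 7, so x ≥ 7. From constraints 3 and 8: x ≤ v and v ≤ 2, so x ≤ 2. But 2 < 7, so no value of x works.

Unsatisfiable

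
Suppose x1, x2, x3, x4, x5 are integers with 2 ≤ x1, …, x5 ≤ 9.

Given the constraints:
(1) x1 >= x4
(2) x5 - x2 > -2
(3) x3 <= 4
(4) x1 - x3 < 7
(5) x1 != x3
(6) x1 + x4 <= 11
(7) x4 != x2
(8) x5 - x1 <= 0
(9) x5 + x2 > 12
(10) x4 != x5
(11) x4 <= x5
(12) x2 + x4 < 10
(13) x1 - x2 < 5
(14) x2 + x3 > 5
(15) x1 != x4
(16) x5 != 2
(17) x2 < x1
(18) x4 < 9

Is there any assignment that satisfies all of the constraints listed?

Take x1 = 8, x2 = 6, x3 = 2, x4 = 3, x5 = 7. Then constraint 2: x5 - x2 = 1; constraint 4: x1 - x3 = 6; constraint 6: x1 + x4 = 11, and every other listed constraint is also met.

Satisfiable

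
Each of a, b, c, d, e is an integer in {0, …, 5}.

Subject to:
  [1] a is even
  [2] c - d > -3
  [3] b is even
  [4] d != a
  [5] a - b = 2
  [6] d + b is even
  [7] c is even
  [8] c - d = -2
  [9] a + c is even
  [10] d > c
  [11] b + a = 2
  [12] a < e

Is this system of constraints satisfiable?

Satisfiable

One satisfying assignment is a = 2, b = 0, c = 2, d = 4, e = 3.
For the less obvious constraints — constraint 2: c - d = -2; constraint 5: a - b = 2; constraint 8: c - d = -2 — and the others hold by inspection.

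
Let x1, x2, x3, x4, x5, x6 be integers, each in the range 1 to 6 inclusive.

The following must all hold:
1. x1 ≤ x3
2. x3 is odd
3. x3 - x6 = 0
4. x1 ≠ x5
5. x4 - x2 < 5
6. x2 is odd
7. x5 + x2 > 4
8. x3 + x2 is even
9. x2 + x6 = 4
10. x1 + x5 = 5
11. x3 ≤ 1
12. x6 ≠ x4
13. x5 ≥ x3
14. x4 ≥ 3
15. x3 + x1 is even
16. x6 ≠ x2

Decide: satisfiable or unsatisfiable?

Setting (x1, x2, x3, x4, x5, x6) = (1, 3, 1, 5, 4, 1) satisfies everything: constraint 3: x3 - x6 = 0; constraint 5: x4 - x2 = 2; constraint 7: x5 + x2 = 7, and the others follow.

Satisfiable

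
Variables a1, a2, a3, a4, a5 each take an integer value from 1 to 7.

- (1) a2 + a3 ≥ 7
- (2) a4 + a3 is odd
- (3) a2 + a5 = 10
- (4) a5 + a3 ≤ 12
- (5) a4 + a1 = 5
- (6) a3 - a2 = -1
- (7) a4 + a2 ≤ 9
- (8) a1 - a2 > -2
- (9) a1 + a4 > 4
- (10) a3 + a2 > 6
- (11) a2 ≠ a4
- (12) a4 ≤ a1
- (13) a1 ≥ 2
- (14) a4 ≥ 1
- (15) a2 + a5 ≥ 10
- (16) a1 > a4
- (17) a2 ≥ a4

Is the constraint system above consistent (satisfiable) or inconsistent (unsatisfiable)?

Satisfiable

Take a1 = 3, a2 = 4, a3 = 3, a4 = 2, a5 = 6. Then constraint 1: a2 + a3 = 7; constraint 3: a2 + a5 = 10; constraint 4: a5 + a3 = 9, and every other listed constraint is also met.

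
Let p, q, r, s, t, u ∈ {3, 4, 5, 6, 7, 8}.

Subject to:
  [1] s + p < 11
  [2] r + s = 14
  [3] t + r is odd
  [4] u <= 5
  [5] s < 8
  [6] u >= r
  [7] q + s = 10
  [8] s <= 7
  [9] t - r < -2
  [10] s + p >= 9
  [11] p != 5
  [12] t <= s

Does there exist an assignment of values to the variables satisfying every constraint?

Unsatisfiable

From constraints 4 and 6: r ≤ u ≤ 5. From constraint 8: s ≤ 7. Hence r + s ≤ 12. But constraint 2 requires r + s = 14, and 14 > 12. Contradiction.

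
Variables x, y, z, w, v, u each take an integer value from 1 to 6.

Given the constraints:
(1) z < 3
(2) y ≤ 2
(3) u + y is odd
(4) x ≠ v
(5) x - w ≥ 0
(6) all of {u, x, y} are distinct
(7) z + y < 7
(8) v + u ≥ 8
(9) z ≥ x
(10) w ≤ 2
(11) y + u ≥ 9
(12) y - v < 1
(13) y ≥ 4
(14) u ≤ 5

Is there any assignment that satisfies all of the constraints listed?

Unsatisfiable

From constraint 2: y ≤ 2. From constraint 14: u ≤ 5. Hence y + u ≤ 7. But constraint 11 requires y + u ≥ 9, and 9 > 7. Contradiction.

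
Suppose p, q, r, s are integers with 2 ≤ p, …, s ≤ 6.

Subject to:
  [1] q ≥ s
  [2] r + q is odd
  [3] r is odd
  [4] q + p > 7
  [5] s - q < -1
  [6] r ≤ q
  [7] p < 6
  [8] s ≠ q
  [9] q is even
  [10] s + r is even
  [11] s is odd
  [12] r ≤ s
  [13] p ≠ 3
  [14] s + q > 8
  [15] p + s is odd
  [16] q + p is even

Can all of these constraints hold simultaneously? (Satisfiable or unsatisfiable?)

Try p = 4, q = 6, r = 3, s = 3.
Check constraint 4: q + p = 10; constraint 5: s - q = -3. The remaining constraints are straightforward to verify.

Satisfiable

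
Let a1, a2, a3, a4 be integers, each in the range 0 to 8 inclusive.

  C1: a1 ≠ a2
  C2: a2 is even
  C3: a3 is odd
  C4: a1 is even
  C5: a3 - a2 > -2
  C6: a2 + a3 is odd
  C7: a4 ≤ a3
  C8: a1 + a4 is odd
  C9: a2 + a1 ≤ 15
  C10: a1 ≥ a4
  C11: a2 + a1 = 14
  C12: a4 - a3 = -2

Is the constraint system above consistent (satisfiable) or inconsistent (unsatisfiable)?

Setting (a1, a2, a3, a4) = (6, 8, 7, 5) satisfies everything: constraint 5: a3 - a2 = -1; constraint 9: a2 + a1 = 14; constraint 11: a2 + a1 = 14, and the others follow.

Satisfiable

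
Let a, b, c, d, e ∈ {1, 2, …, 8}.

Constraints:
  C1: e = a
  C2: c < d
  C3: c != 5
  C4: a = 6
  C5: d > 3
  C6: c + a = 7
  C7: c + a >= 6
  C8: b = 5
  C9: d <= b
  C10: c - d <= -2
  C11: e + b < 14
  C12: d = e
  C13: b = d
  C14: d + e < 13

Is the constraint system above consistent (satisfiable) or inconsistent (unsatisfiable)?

Unsatisfiable

Constraint 8 fixes b = 5 and constraint 4 fixes a = 6. Constraints 1, 12, and 13 give b = d = e = a, so b = a. But 5 ≠ 6 — contradiction.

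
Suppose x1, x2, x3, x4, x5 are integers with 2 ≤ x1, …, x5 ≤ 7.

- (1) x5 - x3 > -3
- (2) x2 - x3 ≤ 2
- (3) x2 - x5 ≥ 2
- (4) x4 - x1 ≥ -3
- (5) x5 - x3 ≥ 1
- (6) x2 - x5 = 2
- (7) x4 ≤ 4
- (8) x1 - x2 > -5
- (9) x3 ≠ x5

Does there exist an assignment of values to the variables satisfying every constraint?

Constraints 2, 3, and 5 give x2 − x5 ≥ 2, x5 − x3 ≥ 1, x3 − x2 ≥ -2.
Adding all 3 inequalities: the left sides telescope to 0, and the right sides sum to 2 + 1 + (-2) = 1. So 0 ≥ 1, which is false.

Unsatisfiable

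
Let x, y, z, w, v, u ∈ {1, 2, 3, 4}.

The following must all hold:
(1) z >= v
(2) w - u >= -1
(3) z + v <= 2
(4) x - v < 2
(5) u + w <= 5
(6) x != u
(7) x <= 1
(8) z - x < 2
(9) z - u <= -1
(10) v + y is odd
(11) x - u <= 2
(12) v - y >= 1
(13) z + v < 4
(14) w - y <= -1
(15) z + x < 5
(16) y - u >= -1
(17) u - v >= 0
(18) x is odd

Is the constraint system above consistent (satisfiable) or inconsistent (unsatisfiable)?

Constraints 2, 12, 14, and 17 give v − y ≥ 1, y − w ≥ 1, w − u ≥ -1, u − v ≥ 0.
Adding all 4 inequalities: the left sides telescope to 0, and the right sides sum to 1 + 1 + (-1) + 0 = 1. So 0 ≥ 1, which is false.

Unsatisfiable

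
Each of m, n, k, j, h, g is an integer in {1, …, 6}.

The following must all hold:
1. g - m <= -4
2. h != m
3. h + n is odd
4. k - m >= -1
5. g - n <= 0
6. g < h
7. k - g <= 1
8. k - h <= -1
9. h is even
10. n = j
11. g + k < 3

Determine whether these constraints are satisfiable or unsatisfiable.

Constraints 1, 4, and 7 give m − g ≥ 4, g − k ≥ -1, k − m ≥ -1.
Adding all 3 inequalities: the left sides telescope to 0, and the right sides sum to 4 + (-1) + (-1) = 2. So 0 ≥ 2, which is false.

Unsatisfiable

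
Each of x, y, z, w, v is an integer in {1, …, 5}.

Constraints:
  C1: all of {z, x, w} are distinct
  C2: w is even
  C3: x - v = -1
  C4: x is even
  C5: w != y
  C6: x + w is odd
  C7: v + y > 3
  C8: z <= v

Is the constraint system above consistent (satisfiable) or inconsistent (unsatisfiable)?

Unsatisfiable

Constraint 4 makes x even and constraint 2 makes w even, so x + w must be even. Constraint 6 says x + w is odd — contradiction.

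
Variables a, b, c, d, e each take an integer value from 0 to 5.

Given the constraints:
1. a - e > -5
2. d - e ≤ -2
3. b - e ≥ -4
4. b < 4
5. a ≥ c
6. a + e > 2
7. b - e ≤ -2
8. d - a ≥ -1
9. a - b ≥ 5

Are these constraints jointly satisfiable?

Unsatisfiable

Constraints 2, 3, 8, and 9 give b − e ≥ -4, e − d ≥ 2, d − a ≥ -1, a − b ≥ 5.
Adding all 4 inequalities: the left sides telescope to 0, and the right sides sum to (-4) + 2 + (-1) + 5 = 2. So 0 ≥ 2, which is false.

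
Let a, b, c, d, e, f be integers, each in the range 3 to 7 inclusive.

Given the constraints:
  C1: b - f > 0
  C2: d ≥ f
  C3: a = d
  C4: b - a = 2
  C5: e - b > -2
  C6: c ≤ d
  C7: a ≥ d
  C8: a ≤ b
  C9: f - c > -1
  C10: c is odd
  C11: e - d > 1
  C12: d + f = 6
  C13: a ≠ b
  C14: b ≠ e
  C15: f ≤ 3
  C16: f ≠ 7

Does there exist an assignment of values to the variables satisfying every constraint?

Satisfiable

The assignment a = 3, b = 5, c = 3, d = 3, e = 6, f = 3 works:
  constraint 1 holds since b - f = 2.
  constraint 4 holds since b - a = 2.
  constraint 5 holds since e - b = 1.
The rest check out directly.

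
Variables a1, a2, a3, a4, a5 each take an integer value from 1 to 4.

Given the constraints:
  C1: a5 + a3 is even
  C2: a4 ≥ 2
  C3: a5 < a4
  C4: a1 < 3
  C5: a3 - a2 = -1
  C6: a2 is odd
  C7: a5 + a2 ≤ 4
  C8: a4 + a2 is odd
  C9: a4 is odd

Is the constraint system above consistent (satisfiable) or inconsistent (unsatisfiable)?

Constraint 9 makes a4 odd and constraint 6 makes a2 odd, so a4 + a2 must be even. Constraint 8 says a4 + a2 is odd — contradiction.

Unsatisfiable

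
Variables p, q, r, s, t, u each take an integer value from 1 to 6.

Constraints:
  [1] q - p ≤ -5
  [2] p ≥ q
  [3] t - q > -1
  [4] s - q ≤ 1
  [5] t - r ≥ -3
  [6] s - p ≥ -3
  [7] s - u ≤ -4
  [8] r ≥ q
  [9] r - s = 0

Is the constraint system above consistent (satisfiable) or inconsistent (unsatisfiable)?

Constraints 1, 4, and 6 give q − s ≥ -1, s − p ≥ -3, p − q ≥ 5.
Adding all 3 inequalities: the left sides telescope to 0, and the right sides sum to (-1) + (-3) + 5 = 1. So 0 ≥ 1, which is false.

Unsatisfiable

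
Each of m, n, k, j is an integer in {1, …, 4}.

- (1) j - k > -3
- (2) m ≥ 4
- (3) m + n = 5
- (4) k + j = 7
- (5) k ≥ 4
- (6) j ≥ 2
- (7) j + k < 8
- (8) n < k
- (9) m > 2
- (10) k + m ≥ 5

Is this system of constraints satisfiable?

Setting (m, n, k, j) = (4, 1, 4, 3) satisfies everything: constraint 1: j - k = -1; constraint 3: m + n = 5, and the others follow.

Satisfiable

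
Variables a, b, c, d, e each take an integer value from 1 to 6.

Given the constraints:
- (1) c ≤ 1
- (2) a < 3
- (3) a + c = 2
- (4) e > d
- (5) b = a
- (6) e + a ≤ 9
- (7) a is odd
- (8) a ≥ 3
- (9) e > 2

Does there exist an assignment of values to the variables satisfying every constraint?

Unsatisfiable

From constraint 8: a ≥ 3. From constraint 2: a ≤ 2. But 2 < 3, so no value of a works.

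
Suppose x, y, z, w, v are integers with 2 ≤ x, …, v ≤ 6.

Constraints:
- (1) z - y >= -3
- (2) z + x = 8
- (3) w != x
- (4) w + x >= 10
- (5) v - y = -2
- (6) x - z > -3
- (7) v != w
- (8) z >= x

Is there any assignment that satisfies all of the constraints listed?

One satisfying assignment is x = 4, y = 6, z = 4, w = 6, v = 4.
For the less obvious constraints — constraint 1: z - y = -2; constraint 2: z + x = 8; constraint 4: w + x = 10 — and the others hold by inspection.

Satisfiable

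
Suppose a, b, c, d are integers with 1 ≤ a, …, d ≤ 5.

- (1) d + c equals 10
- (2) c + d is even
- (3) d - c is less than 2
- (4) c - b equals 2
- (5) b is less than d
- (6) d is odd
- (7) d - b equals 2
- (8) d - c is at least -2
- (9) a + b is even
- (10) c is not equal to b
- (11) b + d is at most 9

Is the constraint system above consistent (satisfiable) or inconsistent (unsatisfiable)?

Satisfiable

The assignment a = 5, b = 3, c = 5, d = 5 works:
  constraint 1 holds since d + c = 10.
  constraint 3 holds since d - c = 0.
  constraint 4 holds since c - b = 2.
The rest check out directly.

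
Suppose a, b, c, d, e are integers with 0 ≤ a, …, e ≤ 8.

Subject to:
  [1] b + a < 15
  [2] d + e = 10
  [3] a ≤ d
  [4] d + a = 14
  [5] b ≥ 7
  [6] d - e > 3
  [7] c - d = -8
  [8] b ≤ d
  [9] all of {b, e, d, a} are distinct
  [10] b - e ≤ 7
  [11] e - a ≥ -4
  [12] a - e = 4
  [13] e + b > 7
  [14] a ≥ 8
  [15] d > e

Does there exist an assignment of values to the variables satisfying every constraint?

Unsatisfiable

From constraints 5 and 8: d ≥ b ≥ 7. From constraint 14: a ≥ 8. Hence d + a ≥ 15. But constraint 4 requires d + a = 14, and 14 < 15. Contradiction.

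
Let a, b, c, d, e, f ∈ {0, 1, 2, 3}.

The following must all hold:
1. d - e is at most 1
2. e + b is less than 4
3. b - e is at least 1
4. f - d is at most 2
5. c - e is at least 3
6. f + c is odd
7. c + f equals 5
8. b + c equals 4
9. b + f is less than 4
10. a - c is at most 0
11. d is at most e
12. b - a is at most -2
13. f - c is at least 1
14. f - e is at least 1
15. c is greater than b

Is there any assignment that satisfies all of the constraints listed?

Unsatisfiable

Constraints 1, 3, 4, 10, 12, and 13 give a − b ≥ 2, b − e ≥ 1, e − d ≥ -1, d − f ≥ -2, f − c ≥ 1, c − a ≥ 0.
Adding all 6 inequalities: the left sides telescope to 0, and the right sides sum to 2 + 1 + (-1) + (-2) + 1 + 0 = 1. So 0 ≥ 1, which is false.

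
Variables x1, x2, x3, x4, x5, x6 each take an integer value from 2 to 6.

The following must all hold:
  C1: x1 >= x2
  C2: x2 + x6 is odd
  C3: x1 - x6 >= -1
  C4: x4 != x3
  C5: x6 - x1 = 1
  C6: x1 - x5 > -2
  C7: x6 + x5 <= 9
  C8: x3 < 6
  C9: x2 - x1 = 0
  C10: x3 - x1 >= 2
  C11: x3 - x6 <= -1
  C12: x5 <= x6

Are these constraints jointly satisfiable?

Unsatisfiable

Constraints 3, 10, and 11 give x3 − x1 ≥ 2, x1 − x6 ≥ -1, x6 − x3 ≥ 1.
Adding all 3 inequalities: the left sides telescope to 0, and the right sides sum to 2 + (-1) + 1 = 2. So 0 ≥ 2, which is false.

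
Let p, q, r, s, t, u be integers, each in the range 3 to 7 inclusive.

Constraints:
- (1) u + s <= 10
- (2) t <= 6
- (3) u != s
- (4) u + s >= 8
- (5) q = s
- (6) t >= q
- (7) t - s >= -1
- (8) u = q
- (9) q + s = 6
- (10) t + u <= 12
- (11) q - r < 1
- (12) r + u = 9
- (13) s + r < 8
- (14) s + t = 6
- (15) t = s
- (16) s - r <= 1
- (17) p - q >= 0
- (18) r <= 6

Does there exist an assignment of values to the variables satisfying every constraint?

Unsatisfiable

From constraints 5 and 8, u = q = s, so u = s. But constraint 3 says u ≠ s. Contradiction.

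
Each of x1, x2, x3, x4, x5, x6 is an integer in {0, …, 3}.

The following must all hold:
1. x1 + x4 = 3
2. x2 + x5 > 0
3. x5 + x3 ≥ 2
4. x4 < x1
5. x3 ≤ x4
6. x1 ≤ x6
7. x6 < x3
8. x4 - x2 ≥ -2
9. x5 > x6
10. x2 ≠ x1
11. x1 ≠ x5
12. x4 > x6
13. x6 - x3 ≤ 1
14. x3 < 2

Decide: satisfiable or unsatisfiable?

Unsatisfiable

Constraints 4, 5, 6, and 7 give x4 < x1, x1 ≤ x6, x6 < x3, x3 ≤ x4. Chaining: x4 < x1 ≤ x6 < x3 ≤ x4, which forces x4 < x4 — impossible.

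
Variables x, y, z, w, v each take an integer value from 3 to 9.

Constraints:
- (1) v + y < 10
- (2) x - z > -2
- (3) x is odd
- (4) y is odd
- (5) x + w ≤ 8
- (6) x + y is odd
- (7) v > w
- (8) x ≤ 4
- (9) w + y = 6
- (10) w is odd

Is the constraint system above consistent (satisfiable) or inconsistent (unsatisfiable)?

Constraint 3 makes x odd and constraint 4 makes y odd, so x + y must be even. Constraint 6 says x + y is odd — contradiction.

Unsatisfiable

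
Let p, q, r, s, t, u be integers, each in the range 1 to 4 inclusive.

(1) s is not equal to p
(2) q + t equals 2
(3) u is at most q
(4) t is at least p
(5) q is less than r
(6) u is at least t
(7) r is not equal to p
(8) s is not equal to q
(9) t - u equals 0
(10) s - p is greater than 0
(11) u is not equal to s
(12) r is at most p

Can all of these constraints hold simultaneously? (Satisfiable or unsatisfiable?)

Constraints 3, 4, 5, 6, and 12 give p ≤ t, t ≤ u, u ≤ q, q < r, r ≤ p. Chaining: p ≤ t ≤ u ≤ q < r ≤ p, which forces p < p — impossible.

Unsatisfiable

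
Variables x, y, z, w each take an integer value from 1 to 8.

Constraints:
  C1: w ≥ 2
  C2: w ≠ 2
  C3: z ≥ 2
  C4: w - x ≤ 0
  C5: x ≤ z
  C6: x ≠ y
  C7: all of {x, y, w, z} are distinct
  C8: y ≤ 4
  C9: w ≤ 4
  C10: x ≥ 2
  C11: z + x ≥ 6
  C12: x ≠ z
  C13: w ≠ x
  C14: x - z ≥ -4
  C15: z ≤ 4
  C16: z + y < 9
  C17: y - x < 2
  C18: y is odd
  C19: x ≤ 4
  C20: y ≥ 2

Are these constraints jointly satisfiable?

Unsatisfiable

Constraints 1, 3, 8, 9, 10, 15, 19, and 20 confine each of x, y, w, z to the 3 values {2, …, 4}.
Constraint 7 requires all 4 of them to be distinct, but only 3 values are available — impossible by the pigeonhole principle.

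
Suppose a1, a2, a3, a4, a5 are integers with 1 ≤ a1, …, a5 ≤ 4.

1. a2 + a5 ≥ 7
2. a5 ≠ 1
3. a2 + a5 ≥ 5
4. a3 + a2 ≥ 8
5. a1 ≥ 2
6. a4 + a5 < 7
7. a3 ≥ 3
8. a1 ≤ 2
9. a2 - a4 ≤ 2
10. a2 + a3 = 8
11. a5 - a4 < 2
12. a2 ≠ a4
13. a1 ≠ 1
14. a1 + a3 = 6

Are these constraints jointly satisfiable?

Satisfiable

Try a1 = 2, a2 = 4, a3 = 4, a4 = 2, a5 = 3.
Check constraint 1: a2 + a5 = 7; constraint 3: a2 + a5 = 7. The remaining constraints are straightforward to verify.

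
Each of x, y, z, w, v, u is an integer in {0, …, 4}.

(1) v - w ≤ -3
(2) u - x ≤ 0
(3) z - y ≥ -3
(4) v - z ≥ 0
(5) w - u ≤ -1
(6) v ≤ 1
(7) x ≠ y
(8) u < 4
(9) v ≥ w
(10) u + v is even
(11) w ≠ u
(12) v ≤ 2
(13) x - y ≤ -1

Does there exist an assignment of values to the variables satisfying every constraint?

Constraints 1, 2, 3, 4, 5, and 13 give v − z ≥ 0, z − y ≥ -3, y − x ≥ 1, x − u ≥ 0, u − w ≥ 1, w − v ≥ 3.
Adding all 6 inequalities: the left sides telescope to 0, and the right sides sum to 0 + (-3) + 1 + 0 + 1 + 3 = 2. So 0 ≥ 2, which is false.

Unsatisfiable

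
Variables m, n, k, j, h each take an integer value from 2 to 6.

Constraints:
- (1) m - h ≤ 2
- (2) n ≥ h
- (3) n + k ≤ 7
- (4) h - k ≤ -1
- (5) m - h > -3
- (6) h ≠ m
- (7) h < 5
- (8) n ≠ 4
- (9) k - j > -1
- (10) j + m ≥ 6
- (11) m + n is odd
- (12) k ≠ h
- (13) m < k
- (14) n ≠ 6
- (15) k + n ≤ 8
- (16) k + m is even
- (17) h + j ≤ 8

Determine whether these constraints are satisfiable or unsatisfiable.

Satisfiable

Take m = 2, n = 3, k = 4, j = 4, h = 3. Then constraint 1: m - h = -1; constraint 3: n + k = 7, and every other listed constraint is also met.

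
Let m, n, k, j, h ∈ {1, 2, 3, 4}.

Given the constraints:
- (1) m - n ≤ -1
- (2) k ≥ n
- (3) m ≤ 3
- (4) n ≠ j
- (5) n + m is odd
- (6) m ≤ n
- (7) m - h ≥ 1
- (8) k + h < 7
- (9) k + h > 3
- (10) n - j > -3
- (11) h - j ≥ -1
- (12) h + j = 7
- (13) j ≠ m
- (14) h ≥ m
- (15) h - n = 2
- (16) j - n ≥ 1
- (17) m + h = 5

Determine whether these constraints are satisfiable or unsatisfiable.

Unsatisfiable

Constraints 1, 7, 11, and 16 give j − n ≥ 1, n − m ≥ 1, m − h ≥ 1, h − j ≥ -1.
Adding all 4 inequalities: the left sides telescope to 0, and the right sides sum to 1 + 1 + 1 + (-1) = 2. So 0 ≥ 2, which is false.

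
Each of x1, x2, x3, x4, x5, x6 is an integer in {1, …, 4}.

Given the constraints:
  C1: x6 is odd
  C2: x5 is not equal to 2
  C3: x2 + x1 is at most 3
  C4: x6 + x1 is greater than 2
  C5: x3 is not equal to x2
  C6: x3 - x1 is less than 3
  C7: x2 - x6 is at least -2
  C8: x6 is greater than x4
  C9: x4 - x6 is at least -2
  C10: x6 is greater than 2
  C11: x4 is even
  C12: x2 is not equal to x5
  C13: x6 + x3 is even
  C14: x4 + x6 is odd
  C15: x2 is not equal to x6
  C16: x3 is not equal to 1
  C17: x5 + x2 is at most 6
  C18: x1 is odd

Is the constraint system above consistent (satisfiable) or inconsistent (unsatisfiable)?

Satisfiable

The assignment x1 = 1, x2 = 2, x3 = 3, x4 = 2, x5 = 3, x6 = 3 works:
  constraint 3 holds since x2 + x1 = 3.
  constraint 4 holds since x6 + x1 = 4.
  constraint 6 holds since x3 - x1 = 2.
The rest check out directly.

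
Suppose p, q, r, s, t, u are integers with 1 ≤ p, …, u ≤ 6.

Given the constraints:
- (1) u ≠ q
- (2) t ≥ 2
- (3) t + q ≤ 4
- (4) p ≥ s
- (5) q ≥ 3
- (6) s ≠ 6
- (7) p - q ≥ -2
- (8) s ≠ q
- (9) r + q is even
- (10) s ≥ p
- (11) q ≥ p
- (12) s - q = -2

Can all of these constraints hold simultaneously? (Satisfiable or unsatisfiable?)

From constraint 2: t ≥ 2. From constraint 5: q ≥ 3. Hence t + q ≥ 5. But constraint 3 requires t + q ≤ 4, and 4 < 5. Contradiction.

Unsatisfiable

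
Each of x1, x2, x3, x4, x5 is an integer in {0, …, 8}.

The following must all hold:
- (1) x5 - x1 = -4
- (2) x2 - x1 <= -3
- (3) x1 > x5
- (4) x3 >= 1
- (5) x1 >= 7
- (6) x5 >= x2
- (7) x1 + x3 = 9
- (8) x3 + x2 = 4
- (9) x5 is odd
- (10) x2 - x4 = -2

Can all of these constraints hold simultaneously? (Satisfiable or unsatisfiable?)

Satisfiable

Try x1 = 7, x2 = 2, x3 = 2, x4 = 4, x5 = 3.
Check constraint 1: x5 - x1 = -4; constraint 2: x2 - x1 = -5. The remaining constraints are straightforward to verify.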